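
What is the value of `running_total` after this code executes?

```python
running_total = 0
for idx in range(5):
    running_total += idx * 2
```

Let's trace through this code step by step.

Initialize: running_total = 0
Entering loop: for idx in range(5):

After execution: running_total = 20
20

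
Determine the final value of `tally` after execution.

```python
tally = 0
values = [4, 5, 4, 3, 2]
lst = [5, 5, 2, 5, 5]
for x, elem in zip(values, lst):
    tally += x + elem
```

Let's trace through this code step by step.

Initialize: tally = 0
Initialize: values = [4, 5, 4, 3, 2]
Initialize: lst = [5, 5, 2, 5, 5]
Entering loop: for x, elem in zip(values, lst):

After execution: tally = 40
40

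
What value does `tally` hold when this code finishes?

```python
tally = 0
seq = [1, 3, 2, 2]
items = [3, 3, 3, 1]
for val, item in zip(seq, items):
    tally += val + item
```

Let's trace through this code step by step.

Initialize: tally = 0
Initialize: seq = [1, 3, 2, 2]
Initialize: items = [3, 3, 3, 1]
Entering loop: for val, item in zip(seq, items):

After execution: tally = 18
18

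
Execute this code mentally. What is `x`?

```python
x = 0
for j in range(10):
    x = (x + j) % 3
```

Let's trace through this code step by step.

Initialize: x = 0
Entering loop: for j in range(10):

After execution: x = 0
0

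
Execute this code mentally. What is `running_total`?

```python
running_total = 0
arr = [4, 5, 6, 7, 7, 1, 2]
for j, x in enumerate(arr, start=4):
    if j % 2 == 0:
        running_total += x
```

Let's trace through this code step by step.

Initialize: running_total = 0
Initialize: arr = [4, 5, 6, 7, 7, 1, 2]
Entering loop: for j, x in enumerate(arr, start=4):

After execution: running_total = 19
19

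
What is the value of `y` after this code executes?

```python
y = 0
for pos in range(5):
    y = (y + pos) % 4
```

Let's trace through this code step by step.

Initialize: y = 0
Entering loop: for pos in range(5):

After execution: y = 2
2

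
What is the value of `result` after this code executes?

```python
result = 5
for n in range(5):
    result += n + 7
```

Let's trace through this code step by step.

Initialize: result = 5
Entering loop: for n in range(5):

After execution: result = 50
50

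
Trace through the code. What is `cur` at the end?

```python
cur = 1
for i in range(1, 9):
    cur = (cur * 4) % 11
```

Let's trace through this code step by step.

Initialize: cur = 1
Entering loop: for i in range(1, 9):

After execution: cur = 9
9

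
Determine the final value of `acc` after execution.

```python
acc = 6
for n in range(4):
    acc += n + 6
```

Let's trace through this code step by step.

Initialize: acc = 6
Entering loop: for n in range(4):

After execution: acc = 36
36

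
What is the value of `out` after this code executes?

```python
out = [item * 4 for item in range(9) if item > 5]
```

Let's trace through this code step by step.

Initialize: out = [item * 4 for item in range(9) if item > 5]

After execution: out = [24, 28, 32]
[24, 28, 32]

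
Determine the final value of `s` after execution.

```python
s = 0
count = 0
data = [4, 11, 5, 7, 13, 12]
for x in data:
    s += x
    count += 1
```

Let's trace through this code step by step.

Initialize: s = 0
Initialize: count = 0
Initialize: data = [4, 11, 5, 7, 13, 12]
Entering loop: for x in data:

After execution: s = 52
52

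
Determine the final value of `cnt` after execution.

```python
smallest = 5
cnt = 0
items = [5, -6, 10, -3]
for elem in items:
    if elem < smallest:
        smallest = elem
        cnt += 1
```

Let's trace through this code step by step.

Initialize: smallest = 5
Initialize: cnt = 0
Initialize: items = [5, -6, 10, -3]
Entering loop: for elem in items:

After execution: cnt = 1
1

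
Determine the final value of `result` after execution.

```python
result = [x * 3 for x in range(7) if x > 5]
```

Let's trace through this code step by step.

Initialize: result = [x * 3 for x in range(7) if x > 5]

After execution: result = [18]
[18]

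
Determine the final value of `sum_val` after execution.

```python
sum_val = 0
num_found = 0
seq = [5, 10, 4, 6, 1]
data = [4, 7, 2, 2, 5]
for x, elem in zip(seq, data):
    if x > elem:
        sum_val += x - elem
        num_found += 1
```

Let's trace through this code step by step.

Initialize: sum_val = 0
Initialize: num_found = 0
Initialize: seq = [5, 10, 4, 6, 1]
Initialize: data = [4, 7, 2, 2, 5]
Entering loop: for x, elem in zip(seq, data):

After execution: sum_val = 10
10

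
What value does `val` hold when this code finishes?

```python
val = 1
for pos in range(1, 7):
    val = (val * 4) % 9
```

Let's trace through this code step by step.

Initialize: val = 1
Entering loop: for pos in range(1, 7):

After execution: val = 1
1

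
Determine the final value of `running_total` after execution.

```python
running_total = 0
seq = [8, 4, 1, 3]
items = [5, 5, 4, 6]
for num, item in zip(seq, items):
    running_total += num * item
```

Let's trace through this code step by step.

Initialize: running_total = 0
Initialize: seq = [8, 4, 1, 3]
Initialize: items = [5, 5, 4, 6]
Entering loop: for num, item in zip(seq, items):

After execution: running_total = 82
82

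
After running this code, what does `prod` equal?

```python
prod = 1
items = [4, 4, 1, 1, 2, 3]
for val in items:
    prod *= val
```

Let's trace through this code step by step.

Initialize: prod = 1
Initialize: items = [4, 4, 1, 1, 2, 3]
Entering loop: for val in items:

After execution: prod = 96
96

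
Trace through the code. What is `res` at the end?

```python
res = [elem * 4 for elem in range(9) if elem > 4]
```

Let's trace through this code step by step.

Initialize: res = [elem * 4 for elem in range(9) if elem > 4]

After execution: res = [20, 24, 28, 32]
[20, 24, 28, 32]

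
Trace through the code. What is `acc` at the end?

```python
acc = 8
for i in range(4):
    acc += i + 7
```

Let's trace through this code step by step.

Initialize: acc = 8
Entering loop: for i in range(4):

After execution: acc = 42
42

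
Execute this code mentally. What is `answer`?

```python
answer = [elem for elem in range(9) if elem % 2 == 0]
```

Let's trace through this code step by step.

Initialize: answer = [elem for elem in range(9) if elem % 2 == 0]

After execution: answer = [0, 2, 4, 6, 8]
[0, 2, 4, 6, 8]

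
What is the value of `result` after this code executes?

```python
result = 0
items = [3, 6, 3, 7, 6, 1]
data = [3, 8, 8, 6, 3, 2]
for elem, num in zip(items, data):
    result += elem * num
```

Let's trace through this code step by step.

Initialize: result = 0
Initialize: items = [3, 6, 3, 7, 6, 1]
Initialize: data = [3, 8, 8, 6, 3, 2]
Entering loop: for elem, num in zip(items, data):

After execution: result = 143
143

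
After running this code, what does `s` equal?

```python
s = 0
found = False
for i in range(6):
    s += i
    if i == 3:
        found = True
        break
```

Let's trace through this code step by step.

Initialize: s = 0
Initialize: found = False
Entering loop: for i in range(6):

After execution: s = 6
6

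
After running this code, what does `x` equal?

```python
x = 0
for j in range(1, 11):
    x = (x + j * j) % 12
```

Let's trace through this code step by step.

Initialize: x = 0
Entering loop: for j in range(1, 11):

After execution: x = 1
1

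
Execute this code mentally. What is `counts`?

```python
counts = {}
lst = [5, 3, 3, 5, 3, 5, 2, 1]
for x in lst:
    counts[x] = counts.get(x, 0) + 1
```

Let's trace through this code step by step.

Initialize: counts = {}
Initialize: lst = [5, 3, 3, 5, 3, 5, 2, 1]
Entering loop: for x in lst:

After execution: counts = {5: 3, 3: 3, 2: 1, 1: 1}
{5: 3, 3: 3, 2: 1, 1: 1}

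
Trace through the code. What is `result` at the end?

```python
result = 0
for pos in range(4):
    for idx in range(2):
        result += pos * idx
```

Let's trace through this code step by step.

Initialize: result = 0
Entering loop: for pos in range(4):

After execution: result = 6
6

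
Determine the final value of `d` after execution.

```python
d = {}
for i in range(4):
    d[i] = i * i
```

Let's trace through this code step by step.

Initialize: d = {}
Entering loop: for i in range(4):

After execution: d = {0: 0, 1: 1, 2: 4, 3: 9}
{0: 0, 1: 1, 2: 4, 3: 9}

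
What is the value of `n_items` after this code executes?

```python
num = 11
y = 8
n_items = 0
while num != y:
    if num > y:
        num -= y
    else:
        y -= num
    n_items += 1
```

Let's trace through this code step by step.

Initialize: num = 11
Initialize: y = 8
Initialize: n_items = 0
Entering loop: while num != y:

After execution: n_items = 5
5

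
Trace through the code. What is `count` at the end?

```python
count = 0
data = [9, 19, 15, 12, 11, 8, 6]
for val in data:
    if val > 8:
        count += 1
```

Let's trace through this code step by step.

Initialize: count = 0
Initialize: data = [9, 19, 15, 12, 11, 8, 6]
Entering loop: for val in data:

After execution: count = 5
5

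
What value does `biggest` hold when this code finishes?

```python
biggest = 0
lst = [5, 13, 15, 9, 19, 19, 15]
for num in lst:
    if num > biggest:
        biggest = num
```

Let's trace through this code step by step.

Initialize: biggest = 0
Initialize: lst = [5, 13, 15, 9, 19, 19, 15]
Entering loop: for num in lst:

After execution: biggest = 19
19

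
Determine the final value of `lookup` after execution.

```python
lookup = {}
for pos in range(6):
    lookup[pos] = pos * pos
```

Let's trace through this code step by step.

Initialize: lookup = {}
Entering loop: for pos in range(6):

After execution: lookup = {0: 0, 1: 1, 2: 4, 3: 9, 4: 16, 5: 25}
{0: 0, 1: 1, 2: 4, 3: 9, 4: 16, 5: 25}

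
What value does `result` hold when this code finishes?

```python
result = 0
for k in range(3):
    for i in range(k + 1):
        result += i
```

Let's trace through this code step by step.

Initialize: result = 0
Entering loop: for k in range(3):

After execution: result = 4
4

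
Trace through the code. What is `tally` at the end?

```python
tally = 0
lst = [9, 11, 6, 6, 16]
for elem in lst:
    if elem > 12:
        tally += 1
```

Let's trace through this code step by step.

Initialize: tally = 0
Initialize: lst = [9, 11, 6, 6, 16]
Entering loop: for elem in lst:

After execution: tally = 1
1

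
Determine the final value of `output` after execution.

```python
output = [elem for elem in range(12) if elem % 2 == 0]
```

Let's trace through this code step by step.

Initialize: output = [elem for elem in range(12) if elem % 2 == 0]

After execution: output = [0, 2, 4, 6, 8, 10]
[0, 2, 4, 6, 8, 10]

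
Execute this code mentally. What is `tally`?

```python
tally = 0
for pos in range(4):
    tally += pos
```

Let's trace through this code step by step.

Initialize: tally = 0
Entering loop: for pos in range(4):

After execution: tally = 6
6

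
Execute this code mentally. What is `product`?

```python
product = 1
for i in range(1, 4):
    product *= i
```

Let's trace through this code step by step.

Initialize: product = 1
Entering loop: for i in range(1, 4):

After execution: product = 6
6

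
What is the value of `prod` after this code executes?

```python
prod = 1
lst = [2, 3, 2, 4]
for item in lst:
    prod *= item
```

Let's trace through this code step by step.

Initialize: prod = 1
Initialize: lst = [2, 3, 2, 4]
Entering loop: for item in lst:

After execution: prod = 48
48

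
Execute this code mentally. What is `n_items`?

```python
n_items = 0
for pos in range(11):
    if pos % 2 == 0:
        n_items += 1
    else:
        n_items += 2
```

Let's trace through this code step by step.

Initialize: n_items = 0
Entering loop: for pos in range(11):

After execution: n_items = 16
16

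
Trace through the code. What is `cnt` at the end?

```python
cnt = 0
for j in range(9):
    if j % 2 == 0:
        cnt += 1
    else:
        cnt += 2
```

Let's trace through this code step by step.

Initialize: cnt = 0
Entering loop: for j in range(9):

After execution: cnt = 13
13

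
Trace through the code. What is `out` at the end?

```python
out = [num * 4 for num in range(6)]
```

Let's trace through this code step by step.

Initialize: out = [num * 4 for num in range(6)]

After execution: out = [0, 4, 8, 12, 16, 20]
[0, 4, 8, 12, 16, 20]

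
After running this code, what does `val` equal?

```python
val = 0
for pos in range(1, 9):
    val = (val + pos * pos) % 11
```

Let's trace through this code step by step.

Initialize: val = 0
Entering loop: for pos in range(1, 9):

After execution: val = 6
6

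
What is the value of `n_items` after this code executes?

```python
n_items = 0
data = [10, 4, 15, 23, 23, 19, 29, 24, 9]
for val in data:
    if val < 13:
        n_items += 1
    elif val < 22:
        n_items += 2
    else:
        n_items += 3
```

Let's trace through this code step by step.

Initialize: n_items = 0
Initialize: data = [10, 4, 15, 23, 23, 19, 29, 24, 9]
Entering loop: for val in data:

After execution: n_items = 19
19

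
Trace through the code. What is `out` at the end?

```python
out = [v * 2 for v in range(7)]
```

Let's trace through this code step by step.

Initialize: out = [v * 2 for v in range(7)]

After execution: out = [0, 2, 4, 6, 8, 10, 12]
[0, 2, 4, 6, 8, 10, 12]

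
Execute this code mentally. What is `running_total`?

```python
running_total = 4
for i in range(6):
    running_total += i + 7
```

Let's trace through this code step by step.

Initialize: running_total = 4
Entering loop: for i in range(6):

After execution: running_total = 61
61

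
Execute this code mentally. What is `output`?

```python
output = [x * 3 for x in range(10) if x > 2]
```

Let's trace through this code step by step.

Initialize: output = [x * 3 for x in range(10) if x > 2]

After execution: output = [9, 12, 15, 18, 21, 24, 27]
[9, 12, 15, 18, 21, 24, 27]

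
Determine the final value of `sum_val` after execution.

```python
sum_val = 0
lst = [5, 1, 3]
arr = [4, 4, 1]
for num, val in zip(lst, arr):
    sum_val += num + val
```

Let's trace through this code step by step.

Initialize: sum_val = 0
Initialize: lst = [5, 1, 3]
Initialize: arr = [4, 4, 1]
Entering loop: for num, val in zip(lst, arr):

After execution: sum_val = 18
18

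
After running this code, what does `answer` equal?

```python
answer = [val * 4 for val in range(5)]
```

Let's trace through this code step by step.

Initialize: answer = [val * 4 for val in range(5)]

After execution: answer = [0, 4, 8, 12, 16]
[0, 4, 8, 12, 16]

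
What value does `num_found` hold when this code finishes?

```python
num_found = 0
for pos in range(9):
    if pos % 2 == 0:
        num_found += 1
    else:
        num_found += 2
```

Let's trace through this code step by step.

Initialize: num_found = 0
Entering loop: for pos in range(9):

After execution: num_found = 13
13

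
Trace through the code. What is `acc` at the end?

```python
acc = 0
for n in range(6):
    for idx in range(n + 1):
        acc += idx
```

Let's trace through this code step by step.

Initialize: acc = 0
Entering loop: for n in range(6):

After execution: acc = 35
35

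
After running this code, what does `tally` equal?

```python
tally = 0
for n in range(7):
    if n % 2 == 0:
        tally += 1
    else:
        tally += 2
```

Let's trace through this code step by step.

Initialize: tally = 0
Entering loop: for n in range(7):

After execution: tally = 10
10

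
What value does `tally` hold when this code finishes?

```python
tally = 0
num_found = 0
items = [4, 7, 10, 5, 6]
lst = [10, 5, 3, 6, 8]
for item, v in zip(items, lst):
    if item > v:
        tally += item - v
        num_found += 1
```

Let's trace through this code step by step.

Initialize: tally = 0
Initialize: num_found = 0
Initialize: items = [4, 7, 10, 5, 6]
Initialize: lst = [10, 5, 3, 6, 8]
Entering loop: for item, v in zip(items, lst):

After execution: tally = 9
9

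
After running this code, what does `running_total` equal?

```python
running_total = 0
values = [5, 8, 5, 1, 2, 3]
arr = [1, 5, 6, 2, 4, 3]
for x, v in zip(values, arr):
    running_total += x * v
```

Let's trace through this code step by step.

Initialize: running_total = 0
Initialize: values = [5, 8, 5, 1, 2, 3]
Initialize: arr = [1, 5, 6, 2, 4, 3]
Entering loop: for x, v in zip(values, arr):

After execution: running_total = 94
94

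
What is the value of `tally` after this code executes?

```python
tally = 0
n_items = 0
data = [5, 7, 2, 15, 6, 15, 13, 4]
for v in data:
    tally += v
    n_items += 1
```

Let's trace through this code step by step.

Initialize: tally = 0
Initialize: n_items = 0
Initialize: data = [5, 7, 2, 15, 6, 15, 13, 4]
Entering loop: for v in data:

After execution: tally = 67
67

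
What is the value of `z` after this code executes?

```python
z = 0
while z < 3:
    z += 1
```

Let's trace through this code step by step.

Initialize: z = 0
Entering loop: while z < 3:

After execution: z = 3
3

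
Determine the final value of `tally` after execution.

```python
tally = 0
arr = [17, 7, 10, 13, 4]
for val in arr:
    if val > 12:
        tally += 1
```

Let's trace through this code step by step.

Initialize: tally = 0
Initialize: arr = [17, 7, 10, 13, 4]
Entering loop: for val in arr:

After execution: tally = 2
2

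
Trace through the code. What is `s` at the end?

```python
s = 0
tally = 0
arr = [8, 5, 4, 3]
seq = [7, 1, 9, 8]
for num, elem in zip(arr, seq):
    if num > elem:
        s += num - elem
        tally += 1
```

Let's trace through this code step by step.

Initialize: s = 0
Initialize: tally = 0
Initialize: arr = [8, 5, 4, 3]
Initialize: seq = [7, 1, 9, 8]
Entering loop: for num, elem in zip(arr, seq):

After execution: s = 5
5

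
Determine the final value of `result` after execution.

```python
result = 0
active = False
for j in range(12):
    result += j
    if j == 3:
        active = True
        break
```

Let's trace through this code step by step.

Initialize: result = 0
Initialize: active = False
Entering loop: for j in range(12):

After execution: result = 6
6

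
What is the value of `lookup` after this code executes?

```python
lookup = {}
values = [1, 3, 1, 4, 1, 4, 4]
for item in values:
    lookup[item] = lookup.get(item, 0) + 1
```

Let's trace through this code step by step.

Initialize: lookup = {}
Initialize: values = [1, 3, 1, 4, 1, 4, 4]
Entering loop: for item in values:

After execution: lookup = {1: 3, 3: 1, 4: 3}
{1: 3, 3: 1, 4: 3}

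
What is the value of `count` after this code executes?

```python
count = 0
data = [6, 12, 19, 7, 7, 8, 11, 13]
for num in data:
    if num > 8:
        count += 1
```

Let's trace through this code step by step.

Initialize: count = 0
Initialize: data = [6, 12, 19, 7, 7, 8, 11, 13]
Entering loop: for num in data:

After execution: count = 4
4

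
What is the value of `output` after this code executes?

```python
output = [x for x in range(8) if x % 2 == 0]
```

Let's trace through this code step by step.

Initialize: output = [x for x in range(8) if x % 2 == 0]

After execution: output = [0, 2, 4, 6]
[0, 2, 4, 6]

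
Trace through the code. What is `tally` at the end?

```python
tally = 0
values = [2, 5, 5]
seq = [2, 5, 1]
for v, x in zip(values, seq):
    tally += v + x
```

Let's trace through this code step by step.

Initialize: tally = 0
Initialize: values = [2, 5, 5]
Initialize: seq = [2, 5, 1]
Entering loop: for v, x in zip(values, seq):

After execution: tally = 20
20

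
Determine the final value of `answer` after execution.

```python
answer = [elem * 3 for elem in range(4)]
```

Let's trace through this code step by step.

Initialize: answer = [elem * 3 for elem in range(4)]

After execution: answer = [0, 3, 6, 9]
[0, 3, 6, 9]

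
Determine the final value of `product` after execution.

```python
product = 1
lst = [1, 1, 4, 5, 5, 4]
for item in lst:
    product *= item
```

Let's trace through this code step by step.

Initialize: product = 1
Initialize: lst = [1, 1, 4, 5, 5, 4]
Entering loop: for item in lst:

After execution: product = 400
400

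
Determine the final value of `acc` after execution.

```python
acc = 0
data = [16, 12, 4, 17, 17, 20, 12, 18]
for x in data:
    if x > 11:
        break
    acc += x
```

Let's trace through this code step by step.

Initialize: acc = 0
Initialize: data = [16, 12, 4, 17, 17, 20, 12, 18]
Entering loop: for x in data:

After execution: acc = 0
0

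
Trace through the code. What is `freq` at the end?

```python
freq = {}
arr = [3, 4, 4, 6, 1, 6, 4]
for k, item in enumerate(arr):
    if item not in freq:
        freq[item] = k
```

Let's trace through this code step by step.

Initialize: freq = {}
Initialize: arr = [3, 4, 4, 6, 1, 6, 4]
Entering loop: for k, item in enumerate(arr):

After execution: freq = {3: 0, 4: 1, 6: 3, 1: 4}
{3: 0, 4: 1, 6: 3, 1: 4}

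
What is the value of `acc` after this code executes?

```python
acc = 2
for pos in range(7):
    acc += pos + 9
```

Let's trace through this code step by step.

Initialize: acc = 2
Entering loop: for pos in range(7):

After execution: acc = 86
86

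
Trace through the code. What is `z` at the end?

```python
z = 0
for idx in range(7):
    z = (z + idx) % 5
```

Let's trace through this code step by step.

Initialize: z = 0
Entering loop: for idx in range(7):

After execution: z = 1
1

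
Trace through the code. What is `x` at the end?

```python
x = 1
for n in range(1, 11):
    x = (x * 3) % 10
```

Let's trace through this code step by step.

Initialize: x = 1
Entering loop: for n in range(1, 11):

After execution: x = 9
9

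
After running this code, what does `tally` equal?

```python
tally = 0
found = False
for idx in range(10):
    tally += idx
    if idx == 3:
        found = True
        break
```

Let's trace through this code step by step.

Initialize: tally = 0
Initialize: found = False
Entering loop: for idx in range(10):

After execution: tally = 6
6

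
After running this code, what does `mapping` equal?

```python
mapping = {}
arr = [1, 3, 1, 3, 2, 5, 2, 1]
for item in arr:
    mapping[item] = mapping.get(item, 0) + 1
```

Let's trace through this code step by step.

Initialize: mapping = {}
Initialize: arr = [1, 3, 1, 3, 2, 5, 2, 1]
Entering loop: for item in arr:

After execution: mapping = {1: 3, 3: 2, 2: 2, 5: 1}
{1: 3, 3: 2, 2: 2, 5: 1}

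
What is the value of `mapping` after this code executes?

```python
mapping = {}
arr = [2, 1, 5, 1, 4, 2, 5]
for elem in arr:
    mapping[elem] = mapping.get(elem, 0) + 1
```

Let's trace through this code step by step.

Initialize: mapping = {}
Initialize: arr = [2, 1, 5, 1, 4, 2, 5]
Entering loop: for elem in arr:

After execution: mapping = {2: 2, 1: 2, 5: 2, 4: 1}
{2: 2, 1: 2, 5: 2, 4: 1}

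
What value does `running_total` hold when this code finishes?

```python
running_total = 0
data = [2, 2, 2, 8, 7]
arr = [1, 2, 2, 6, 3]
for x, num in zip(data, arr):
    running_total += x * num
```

Let's trace through this code step by step.

Initialize: running_total = 0
Initialize: data = [2, 2, 2, 8, 7]
Initialize: arr = [1, 2, 2, 6, 3]
Entering loop: for x, num in zip(data, arr):

After execution: running_total = 79
79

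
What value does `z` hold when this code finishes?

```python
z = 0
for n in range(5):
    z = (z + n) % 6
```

Let's trace through this code step by step.

Initialize: z = 0
Entering loop: for n in range(5):

After execution: z = 4
4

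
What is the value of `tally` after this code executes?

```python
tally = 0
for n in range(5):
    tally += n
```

Let's trace through this code step by step.

Initialize: tally = 0
Entering loop: for n in range(5):

After execution: tally = 10
10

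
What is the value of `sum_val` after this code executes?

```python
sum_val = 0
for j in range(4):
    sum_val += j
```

Let's trace through this code step by step.

Initialize: sum_val = 0
Entering loop: for j in range(4):

After execution: sum_val = 6
6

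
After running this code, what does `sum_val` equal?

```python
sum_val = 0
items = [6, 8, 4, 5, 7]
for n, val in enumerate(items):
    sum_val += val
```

Let's trace through this code step by step.

Initialize: sum_val = 0
Initialize: items = [6, 8, 4, 5, 7]
Entering loop: for n, val in enumerate(items):

After execution: sum_val = 30
30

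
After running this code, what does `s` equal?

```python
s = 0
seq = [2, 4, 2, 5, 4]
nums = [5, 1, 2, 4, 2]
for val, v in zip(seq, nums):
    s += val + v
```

Let's trace through this code step by step.

Initialize: s = 0
Initialize: seq = [2, 4, 2, 5, 4]
Initialize: nums = [5, 1, 2, 4, 2]
Entering loop: for val, v in zip(seq, nums):

After execution: s = 31
31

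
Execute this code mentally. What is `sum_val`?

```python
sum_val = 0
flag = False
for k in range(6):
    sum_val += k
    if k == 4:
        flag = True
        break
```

Let's trace through this code step by step.

Initialize: sum_val = 0
Initialize: flag = False
Entering loop: for k in range(6):

After execution: sum_val = 10
10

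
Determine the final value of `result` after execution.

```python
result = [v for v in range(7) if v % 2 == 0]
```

Let's trace through this code step by step.

Initialize: result = [v for v in range(7) if v % 2 == 0]

After execution: result = [0, 2, 4, 6]
[0, 2, 4, 6]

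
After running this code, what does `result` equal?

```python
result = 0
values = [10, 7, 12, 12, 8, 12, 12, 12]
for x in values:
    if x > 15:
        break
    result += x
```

Let's trace through this code step by step.

Initialize: result = 0
Initialize: values = [10, 7, 12, 12, 8, 12, 12, 12]
Entering loop: for x in values:

After execution: result = 85
85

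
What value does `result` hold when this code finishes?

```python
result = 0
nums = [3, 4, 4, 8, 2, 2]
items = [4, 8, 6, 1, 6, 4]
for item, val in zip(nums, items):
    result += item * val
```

Let's trace through this code step by step.

Initialize: result = 0
Initialize: nums = [3, 4, 4, 8, 2, 2]
Initialize: items = [4, 8, 6, 1, 6, 4]
Entering loop: for item, val in zip(nums, items):

After execution: result = 96
96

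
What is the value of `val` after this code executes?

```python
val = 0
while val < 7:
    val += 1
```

Let's trace through this code step by step.

Initialize: val = 0
Entering loop: while val < 7:

After execution: val = 7
7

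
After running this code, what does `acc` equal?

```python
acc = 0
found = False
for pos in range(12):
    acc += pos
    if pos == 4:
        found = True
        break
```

Let's trace through this code step by step.

Initialize: acc = 0
Initialize: found = False
Entering loop: for pos in range(12):

After execution: acc = 10
10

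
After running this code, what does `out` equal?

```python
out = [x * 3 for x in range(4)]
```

Let's trace through this code step by step.

Initialize: out = [x * 3 for x in range(4)]

After execution: out = [0, 3, 6, 9]
[0, 3, 6, 9]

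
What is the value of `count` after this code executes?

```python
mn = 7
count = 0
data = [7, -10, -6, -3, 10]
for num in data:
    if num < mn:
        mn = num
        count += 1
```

Let's trace through this code step by step.

Initialize: mn = 7
Initialize: count = 0
Initialize: data = [7, -10, -6, -3, 10]
Entering loop: for num in data:

After execution: count = 1
1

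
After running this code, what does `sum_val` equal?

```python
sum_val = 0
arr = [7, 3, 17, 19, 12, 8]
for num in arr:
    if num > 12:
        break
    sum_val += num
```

Let's trace through this code step by step.

Initialize: sum_val = 0
Initialize: arr = [7, 3, 17, 19, 12, 8]
Entering loop: for num in arr:

After execution: sum_val = 10
10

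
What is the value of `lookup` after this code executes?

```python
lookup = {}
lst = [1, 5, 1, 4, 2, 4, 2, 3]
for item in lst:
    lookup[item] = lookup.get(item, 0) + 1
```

Let's trace through this code step by step.

Initialize: lookup = {}
Initialize: lst = [1, 5, 1, 4, 2, 4, 2, 3]
Entering loop: for item in lst:

After execution: lookup = {1: 2, 5: 1, 4: 2, 2: 2, 3: 1}
{1: 2, 5: 1, 4: 2, 2: 2, 3: 1}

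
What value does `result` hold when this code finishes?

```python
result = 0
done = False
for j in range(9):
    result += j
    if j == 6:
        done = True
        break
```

Let's trace through this code step by step.

Initialize: result = 0
Initialize: done = False
Entering loop: for j in range(9):

After execution: result = 21
21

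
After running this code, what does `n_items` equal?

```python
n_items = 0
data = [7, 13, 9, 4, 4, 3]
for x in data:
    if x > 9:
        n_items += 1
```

Let's trace through this code step by step.

Initialize: n_items = 0
Initialize: data = [7, 13, 9, 4, 4, 3]
Entering loop: for x in data:

After execution: n_items = 1
1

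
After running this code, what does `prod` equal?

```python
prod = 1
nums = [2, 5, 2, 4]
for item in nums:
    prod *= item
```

Let's trace through this code step by step.

Initialize: prod = 1
Initialize: nums = [2, 5, 2, 4]
Entering loop: for item in nums:

After execution: prod = 80
80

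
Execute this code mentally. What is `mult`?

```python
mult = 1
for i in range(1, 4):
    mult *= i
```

Let's trace through this code step by step.

Initialize: mult = 1
Entering loop: for i in range(1, 4):

After execution: mult = 6
6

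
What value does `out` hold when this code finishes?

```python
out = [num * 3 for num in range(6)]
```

Let's trace through this code step by step.

Initialize: out = [num * 3 for num in range(6)]

After execution: out = [0, 3, 6, 9, 12, 15]
[0, 3, 6, 9, 12, 15]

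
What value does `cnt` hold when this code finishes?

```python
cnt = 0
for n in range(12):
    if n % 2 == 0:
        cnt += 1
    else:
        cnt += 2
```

Let's trace through this code step by step.

Initialize: cnt = 0
Entering loop: for n in range(12):

After execution: cnt = 18
18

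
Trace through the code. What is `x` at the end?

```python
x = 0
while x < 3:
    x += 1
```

Let's trace through this code step by step.

Initialize: x = 0
Entering loop: while x < 3:

After execution: x = 3
3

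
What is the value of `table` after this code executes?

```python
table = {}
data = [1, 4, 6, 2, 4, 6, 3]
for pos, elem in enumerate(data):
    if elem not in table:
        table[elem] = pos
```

Let's trace through this code step by step.

Initialize: table = {}
Initialize: data = [1, 4, 6, 2, 4, 6, 3]
Entering loop: for pos, elem in enumerate(data):

After execution: table = {1: 0, 4: 1, 6: 2, 2: 3, 3: 6}
{1: 0, 4: 1, 6: 2, 2: 3, 3: 6}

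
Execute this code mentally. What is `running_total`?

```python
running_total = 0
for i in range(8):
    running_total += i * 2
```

Let's trace through this code step by step.

Initialize: running_total = 0
Entering loop: for i in range(8):

After execution: running_total = 56
56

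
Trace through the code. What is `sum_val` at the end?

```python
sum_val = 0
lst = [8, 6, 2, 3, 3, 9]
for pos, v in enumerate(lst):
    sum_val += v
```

Let's trace through this code step by step.

Initialize: sum_val = 0
Initialize: lst = [8, 6, 2, 3, 3, 9]
Entering loop: for pos, v in enumerate(lst):

After execution: sum_val = 31
31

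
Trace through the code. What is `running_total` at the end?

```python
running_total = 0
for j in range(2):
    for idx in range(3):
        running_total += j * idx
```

Let's trace through this code step by step.

Initialize: running_total = 0
Entering loop: for j in range(2):

After execution: running_total = 3
3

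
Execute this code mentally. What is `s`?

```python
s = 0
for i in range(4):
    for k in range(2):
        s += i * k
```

Let's trace through this code step by step.

Initialize: s = 0
Entering loop: for i in range(4):

After execution: s = 6
6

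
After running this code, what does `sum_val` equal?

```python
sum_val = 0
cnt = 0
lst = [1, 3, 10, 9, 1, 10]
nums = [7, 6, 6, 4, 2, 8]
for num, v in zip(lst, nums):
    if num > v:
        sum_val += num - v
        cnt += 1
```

Let's trace through this code step by step.

Initialize: sum_val = 0
Initialize: cnt = 0
Initialize: lst = [1, 3, 10, 9, 1, 10]
Initialize: nums = [7, 6, 6, 4, 2, 8]
Entering loop: for num, v in zip(lst, nums):

After execution: sum_val = 11
11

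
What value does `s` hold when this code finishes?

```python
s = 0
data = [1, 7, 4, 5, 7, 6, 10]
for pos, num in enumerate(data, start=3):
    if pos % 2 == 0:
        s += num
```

Let's trace through this code step by step.

Initialize: s = 0
Initialize: data = [1, 7, 4, 5, 7, 6, 10]
Entering loop: for pos, num in enumerate(data, start=3):

After execution: s = 18
18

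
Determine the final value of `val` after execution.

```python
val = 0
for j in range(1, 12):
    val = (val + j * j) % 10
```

Let's trace through this code step by step.

Initialize: val = 0
Entering loop: for j in range(1, 12):

After execution: val = 6
6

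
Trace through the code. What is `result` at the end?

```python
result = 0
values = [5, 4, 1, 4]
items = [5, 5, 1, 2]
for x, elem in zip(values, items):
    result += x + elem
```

Let's trace through this code step by step.

Initialize: result = 0
Initialize: values = [5, 4, 1, 4]
Initialize: items = [5, 5, 1, 2]
Entering loop: for x, elem in zip(values, items):

After execution: result = 27
27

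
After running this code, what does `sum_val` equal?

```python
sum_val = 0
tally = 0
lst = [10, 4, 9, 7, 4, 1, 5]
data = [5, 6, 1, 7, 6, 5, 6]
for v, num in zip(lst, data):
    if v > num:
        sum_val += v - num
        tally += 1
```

Let's trace through this code step by step.

Initialize: sum_val = 0
Initialize: tally = 0
Initialize: lst = [10, 4, 9, 7, 4, 1, 5]
Initialize: data = [5, 6, 1, 7, 6, 5, 6]
Entering loop: for v, num in zip(lst, data):

After execution: sum_val = 13
13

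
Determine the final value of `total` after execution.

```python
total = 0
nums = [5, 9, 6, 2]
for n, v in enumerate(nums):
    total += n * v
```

Let's trace through this code step by step.

Initialize: total = 0
Initialize: nums = [5, 9, 6, 2]
Entering loop: for n, v in enumerate(nums):

After execution: total = 27
27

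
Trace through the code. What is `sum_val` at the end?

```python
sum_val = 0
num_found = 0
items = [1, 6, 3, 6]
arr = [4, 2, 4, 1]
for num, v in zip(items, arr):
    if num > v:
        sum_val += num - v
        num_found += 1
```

Let's trace through this code step by step.

Initialize: sum_val = 0
Initialize: num_found = 0
Initialize: items = [1, 6, 3, 6]
Initialize: arr = [4, 2, 4, 1]
Entering loop: for num, v in zip(items, arr):

After execution: sum_val = 9
9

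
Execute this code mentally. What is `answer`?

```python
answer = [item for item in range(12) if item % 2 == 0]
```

Let's trace through this code step by step.

Initialize: answer = [item for item in range(12) if item % 2 == 0]

After execution: answer = [0, 2, 4, 6, 8, 10]
[0, 2, 4, 6, 8, 10]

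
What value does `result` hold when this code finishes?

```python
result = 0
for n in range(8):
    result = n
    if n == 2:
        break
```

Let's trace through this code step by step.

Initialize: result = 0
Entering loop: for n in range(8):

After execution: result = 2
2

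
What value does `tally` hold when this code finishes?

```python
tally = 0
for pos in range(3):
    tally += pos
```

Let's trace through this code step by step.

Initialize: tally = 0
Entering loop: for pos in range(3):

After execution: tally = 3
3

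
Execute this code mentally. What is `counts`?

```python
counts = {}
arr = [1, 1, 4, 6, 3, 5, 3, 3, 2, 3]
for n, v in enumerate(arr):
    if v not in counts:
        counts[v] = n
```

Let's trace through this code step by step.

Initialize: counts = {}
Initialize: arr = [1, 1, 4, 6, 3, 5, 3, 3, 2, 3]
Entering loop: for n, v in enumerate(arr):

After execution: counts = {1: 0, 4: 2, 6: 3, 3: 4, 5: 5, 2: 8}
{1: 0, 4: 2, 6: 3, 3: 4, 5: 5, 2: 8}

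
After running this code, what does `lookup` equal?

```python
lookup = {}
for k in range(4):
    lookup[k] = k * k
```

Let's trace through this code step by step.

Initialize: lookup = {}
Entering loop: for k in range(4):

After execution: lookup = {0: 0, 1: 1, 2: 4, 3: 9}
{0: 0, 1: 1, 2: 4, 3: 9}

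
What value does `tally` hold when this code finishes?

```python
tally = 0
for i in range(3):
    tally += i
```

Let's trace through this code step by step.

Initialize: tally = 0
Entering loop: for i in range(3):

After execution: tally = 3
3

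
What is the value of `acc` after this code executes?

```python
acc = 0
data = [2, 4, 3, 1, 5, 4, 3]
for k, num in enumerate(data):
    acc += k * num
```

Let's trace through this code step by step.

Initialize: acc = 0
Initialize: data = [2, 4, 3, 1, 5, 4, 3]
Entering loop: for k, num in enumerate(data):

After execution: acc = 71
71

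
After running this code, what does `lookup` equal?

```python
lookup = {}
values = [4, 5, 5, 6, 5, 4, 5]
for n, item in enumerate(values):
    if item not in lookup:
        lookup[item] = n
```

Let's trace through this code step by step.

Initialize: lookup = {}
Initialize: values = [4, 5, 5, 6, 5, 4, 5]
Entering loop: for n, item in enumerate(values):

After execution: lookup = {4: 0, 5: 1, 6: 3}
{4: 0, 5: 1, 6: 3}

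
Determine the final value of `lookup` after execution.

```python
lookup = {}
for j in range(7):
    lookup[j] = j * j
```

Let's trace through this code step by step.

Initialize: lookup = {}
Entering loop: for j in range(7):

After execution: lookup = {0: 0, 1: 1, 2: 4, 3: 9, 4: 16, 5: 25, 6: 36}
{0: 0, 1: 1, 2: 4, 3: 9, 4: 16, 5: 25, 6: 36}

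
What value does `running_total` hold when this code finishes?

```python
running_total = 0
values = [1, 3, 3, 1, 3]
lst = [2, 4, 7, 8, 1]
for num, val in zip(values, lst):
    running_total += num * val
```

Let's trace through this code step by step.

Initialize: running_total = 0
Initialize: values = [1, 3, 3, 1, 3]
Initialize: lst = [2, 4, 7, 8, 1]
Entering loop: for num, val in zip(values, lst):

After execution: running_total = 46
46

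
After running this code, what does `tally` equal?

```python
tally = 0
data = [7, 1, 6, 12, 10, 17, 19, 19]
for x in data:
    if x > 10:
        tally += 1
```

Let's trace through this code step by step.

Initialize: tally = 0
Initialize: data = [7, 1, 6, 12, 10, 17, 19, 19]
Entering loop: for x in data:

After execution: tally = 4
4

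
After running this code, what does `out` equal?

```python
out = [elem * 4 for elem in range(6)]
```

Let's trace through this code step by step.

Initialize: out = [elem * 4 for elem in range(6)]

After execution: out = [0, 4, 8, 12, 16, 20]
[0, 4, 8, 12, 16, 20]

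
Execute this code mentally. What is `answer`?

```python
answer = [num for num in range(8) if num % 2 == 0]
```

Let's trace through this code step by step.

Initialize: answer = [num for num in range(8) if num % 2 == 0]

After execution: answer = [0, 2, 4, 6]
[0, 2, 4, 6]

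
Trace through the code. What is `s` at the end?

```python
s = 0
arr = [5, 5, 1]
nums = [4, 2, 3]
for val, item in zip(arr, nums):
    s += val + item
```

Let's trace through this code step by step.

Initialize: s = 0
Initialize: arr = [5, 5, 1]
Initialize: nums = [4, 2, 3]
Entering loop: for val, item in zip(arr, nums):

After execution: s = 20
20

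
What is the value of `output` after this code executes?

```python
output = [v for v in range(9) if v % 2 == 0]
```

Let's trace through this code step by step.

Initialize: output = [v for v in range(9) if v % 2 == 0]

After execution: output = [0, 2, 4, 6, 8]
[0, 2, 4, 6, 8]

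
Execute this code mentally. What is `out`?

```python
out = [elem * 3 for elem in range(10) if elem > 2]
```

Let's trace through this code step by step.

Initialize: out = [elem * 3 for elem in range(10) if elem > 2]

After execution: out = [9, 12, 15, 18, 21, 24, 27]
[9, 12, 15, 18, 21, 24, 27]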